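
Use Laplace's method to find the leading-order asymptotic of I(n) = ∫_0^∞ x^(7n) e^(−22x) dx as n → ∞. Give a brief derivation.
I(n) ~ (sqrt(2π·7n) / 22) · (7n/(22e))^(7n)

Write the integrand as exp(7n ln x − 22x) and set f(x) = 7n ln x − 22x. Then f'(x) = 7n/x − 22 = 0 at x* = 7n/22, and f''(x*) = −7n/x*^2 = −22^2/(7n). Laplace's method (interior maximum) gives
  I(n) ~ e^(f(x*)) · sqrt(2π / |f''(x*)|)
        = exp(7n ln(7n/22) − 7n) · sqrt(2π · 7n / 22^2)
        = (7n/22)^(7n) e^(−7n) · sqrt(2π·7n) / 22
        = (sqrt(2π·7n) / 22) · (7n/(22e))^(7n).
This matches Γ(7n+1)/22^(7n+1) with Stirling applied to Γ.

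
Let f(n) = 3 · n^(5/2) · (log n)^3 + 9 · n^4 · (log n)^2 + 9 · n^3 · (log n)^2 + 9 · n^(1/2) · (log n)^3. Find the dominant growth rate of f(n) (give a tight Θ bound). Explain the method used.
f(n) ∈ Θ(n^4 · (log n)^2)

Compare the terms by growth order. For large n, n^a · (log n)^b dominates n^a' · (log n)^b' iff a > a', or (a = a' and b > b'). Ranking the 4 terms shows the dominant one is 9 · n^4 · (log n)^2. Hence f(n) ∈ Θ(n^4 · (log n)^2).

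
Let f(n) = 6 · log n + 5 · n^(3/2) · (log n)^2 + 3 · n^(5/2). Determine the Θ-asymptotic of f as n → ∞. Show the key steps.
f(n) ∈ Θ(n^(5/2))

Compare the terms by growth order. For large n, n^a · (log n)^b dominates n^a' · (log n)^b' iff a > a', or (a = a' and b > b'). Ranking the 3 terms shows the dominant one is 3 · n^(5/2). Hence f(n) ∈ Θ(n^(5/2)).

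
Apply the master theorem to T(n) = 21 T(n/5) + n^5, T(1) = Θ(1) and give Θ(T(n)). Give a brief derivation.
T(n) = Θ(n^5)

log_5 21 ≈ 1.892. f(n) = n^5 dominates n^(log_5 21) since 5 > 1.892, and the regularity condition a·f(n/b) = 21·(n/5)^5 = (21/3125)·n^5 ≤ c·f(n) holds with c = 21/3125 ≈ 0.00672 < 1. So this is Case 3: T(n) = Θ(f(n)) = Θ(n^5).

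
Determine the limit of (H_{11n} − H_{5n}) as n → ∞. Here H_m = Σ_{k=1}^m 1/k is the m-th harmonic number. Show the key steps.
lim = ln(11/5)

Euler-Maclaurin gives H_m = ln m + γ + 1/(2m) + O(1/m^2). The γ and O(1/m) terms cancel in the difference:
  H_{11n} − H_{5n} = ln(11n) − ln(5n) + O(1/n) = ln(11/5) + O(1/n).
Hence the limit is ln(11/5).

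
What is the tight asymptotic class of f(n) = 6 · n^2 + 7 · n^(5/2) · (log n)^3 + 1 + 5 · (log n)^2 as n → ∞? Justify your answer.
f(n) ∈ Θ(n^(5/2) · (log n)^3)

Compare the terms by growth order. For large n, n^a · (log n)^b dominates n^a' · (log n)^b' iff a > a', or (a = a' and b > b'). Ranking the 4 terms shows the dominant one is 7 · n^(5/2) · (log n)^3. Hence f(n) ∈ Θ(n^(5/2) · (log n)^3).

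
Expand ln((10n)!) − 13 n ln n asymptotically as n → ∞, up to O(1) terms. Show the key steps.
ln((10n)!) − 13 n ln n = −3 n ln n + 10(ln 10 − 1) n + (1/2) ln(2π·10n) + O(1/n)

Stirling: ln((10n)!) = 10n ln(10n) − 10n + (1/2) ln(2π·10n) + O(1/n).
Expand 10n ln(10n) = 10n (ln n + ln 10) = 10n ln n + 10n ln 10.
Subtract 13n ln n: leading term is (10 − 13) n ln n = −3 n ln n. The next term is 10n ln 10 − 10n = 10(ln 10 − 1) n. Then the (1/2) ln(2π·10n) correction.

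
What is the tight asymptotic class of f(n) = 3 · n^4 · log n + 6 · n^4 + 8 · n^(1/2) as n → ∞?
f(n) ∈ Θ(n^4 · log n)

Compare the terms by growth order. For large n, n^a · (log n)^b dominates n^a' · (log n)^b' iff a > a', or (a = a' and b > b'). Ranking the 3 terms shows the dominant one is 3 · n^4 · log n. Hence f(n) ∈ Θ(n^4 · log n).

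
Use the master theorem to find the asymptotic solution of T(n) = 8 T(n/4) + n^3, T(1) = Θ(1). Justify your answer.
T(n) = Θ(n^3)

log_4 8 ≈ 1.500. f(n) = n^3 dominates n^(log_4 8) since 3 > 1.500, and the regularity condition a·f(n/b) = 8·(n/4)^3 = (8/64)·n^3 ≤ c·f(n) holds with c = 8/64 ≈ 0.125 < 1. So this is Case 3: T(n) = Θ(f(n)) = Θ(n^3).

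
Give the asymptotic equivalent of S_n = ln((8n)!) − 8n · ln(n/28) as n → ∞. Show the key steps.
S_n ~ 8n · (ln 224 − 1) + O(ln n)

Stirling: ln((8n)!) = 8n ln(8n) − 8n + O(ln n).
  S_n = 8n ln(8n) − 8n − 8n ln(n/28) + O(ln n)
      = 8n ln(8n) − 8n ln n + 8n ln 28 − 8n + O(ln n)
      = 8n ln 8 + 8n ln 28 − 8n + O(ln n)
      = 8n (ln 224 − 1) + O(ln n).
Numerically ln(224) − 1 ≈ 4.4116.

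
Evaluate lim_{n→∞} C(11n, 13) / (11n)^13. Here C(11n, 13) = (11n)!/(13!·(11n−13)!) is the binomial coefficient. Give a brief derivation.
lim = 1/13! = 1/6227020800

With N = 11n → ∞: C(N, 13) / N^13 = [N(N−1)…(N−12)] / (13! · N^13) = (1/13!) · 1 · (1 − 1/(11n)) · … · (1 − 12/(11n)). Each factor → 1 as N → ∞, so the limit is 1/13! = 1/6227020800.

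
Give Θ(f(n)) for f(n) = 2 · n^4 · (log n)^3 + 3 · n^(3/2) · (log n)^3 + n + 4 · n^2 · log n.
f(n) ∈ Θ(n^4 · (log n)^3)

Compare the terms by growth order. For large n, n^a · (log n)^b dominates n^a' · (log n)^b' iff a > a', or (a = a' and b > b'). Ranking the 4 terms shows the dominant one is 2 · n^4 · (log n)^3. Hence f(n) ∈ Θ(n^4 · (log n)^3).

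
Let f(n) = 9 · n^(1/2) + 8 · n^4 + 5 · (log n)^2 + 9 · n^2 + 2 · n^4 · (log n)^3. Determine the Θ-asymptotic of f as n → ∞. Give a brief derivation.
f(n) ∈ Θ(n^4 · (log n)^3)

Compare the terms by growth order. For large n, n^a · (log n)^b dominates n^a' · (log n)^b' iff a > a', or (a = a' and b > b'). Ranking the 5 terms shows the dominant one is 2 · n^4 · (log n)^3. Hence f(n) ∈ Θ(n^4 · (log n)^3).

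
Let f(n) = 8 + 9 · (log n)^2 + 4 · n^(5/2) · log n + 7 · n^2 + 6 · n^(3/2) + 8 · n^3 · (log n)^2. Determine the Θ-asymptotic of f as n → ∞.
f(n) ∈ Θ(n^3 · (log n)^2)

Compare the terms by growth order. For large n, n^a · (log n)^b dominates n^a' · (log n)^b' iff a > a', or (a = a' and b > b'). Ranking the 6 terms shows the dominant one is 8 · n^3 · (log n)^2. Hence f(n) ∈ Θ(n^3 · (log n)^2).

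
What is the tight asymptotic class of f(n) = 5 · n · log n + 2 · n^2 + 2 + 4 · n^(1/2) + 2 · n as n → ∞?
f(n) ∈ Θ(n^2)

Compare the terms by growth order. For large n, n^a · (log n)^b dominates n^a' · (log n)^b' iff a > a', or (a = a' and b > b'). Ranking the 5 terms shows the dominant one is 2 · n^2. Hence f(n) ∈ Θ(n^2).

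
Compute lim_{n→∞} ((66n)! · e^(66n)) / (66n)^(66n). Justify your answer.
lim = ∞

Stirling: (66n)! ~ sqrt(2π·66n) · (66n/e)^(66n). Hence
  (66n)! · e^(66n) / (66n)^(66n) ~ sqrt(2π·66n) = sqrt(2π·66) · sqrt(n) → ∞.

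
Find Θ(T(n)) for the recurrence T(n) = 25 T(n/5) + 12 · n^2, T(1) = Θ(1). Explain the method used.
T(n) = Θ(n^2 log n)

log_5 25 = 2, and f(n) = 12 · n^2 = Θ(n^(log_5 25)). This is Case 2 of the master theorem: T(n) = Θ(f(n) · log n) = Θ(n^2 log n).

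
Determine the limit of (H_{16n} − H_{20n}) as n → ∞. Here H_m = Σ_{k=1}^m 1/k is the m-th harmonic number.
lim = ln(16/20) = ln(4/5)

Euler-Maclaurin gives H_m = ln m + γ + 1/(2m) + O(1/m^2). The γ and O(1/m) terms cancel in the difference:
  H_{16n} − H_{20n} = ln(16n) − ln(20n) + O(1/n) = ln(16/20) + O(1/n).
Hence the limit is ln(16/20) = ln(4/5).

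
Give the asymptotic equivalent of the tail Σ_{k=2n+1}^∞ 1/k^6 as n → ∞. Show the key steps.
Σ_{k>2n} 1/k^6 ~ 1/(5 · (2n)^5)

Compare to the integral: ∫_{2n}^∞ x^(−6) dx = [−x^(−5)/5]_{2n}^∞ = 1/((6−1)·(2n)^5). Euler-Maclaurin then gives
  Σ_{k>2n} 1/k^6 = ∫_{2n}^∞ dx/x^6 − 1/(2·(2n)^6) + O(1/(2n)^7).
(Equivalently this is ζ(6) − Σ_{k≤2n} 1/k^6.)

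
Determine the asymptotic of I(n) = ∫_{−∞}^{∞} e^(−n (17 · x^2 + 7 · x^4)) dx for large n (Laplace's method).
I(n) ~ sqrt(π/(17n))

φ(x) = 17 · x^2 + 7 · x^4 has its unique global minimum at x* = 0 (since φ'(x) = 34x + 28x^3 = 0 only at x = 0 for real x with both coefficients positive, and φ → ∞ as |x| → ∞). At x* = 0, φ(0) = 0 and φ''(0) = 34. Laplace's method then gives
  I(n) ~ sqrt(2π / (n · φ''(0))) · e^(−n φ(0)) = sqrt(2π / (34n)) = sqrt(π/(17n)).
The 7 · x^4 term contributes only at subleading order (an O(1/n) relative correction).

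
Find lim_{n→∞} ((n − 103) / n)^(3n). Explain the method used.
lim = e^(−309)

Rewrite as (1 − 103/n)^(3n). By the standard limit (1 + x/n)^n → e^x, we have (1 − 103/n)^n → e^(−103), and raising to the 3rd power gives e^(−309).
More precisely, ln[(1 − 103/n)^(3n)] = 3n · ln(1 − 103/n) = 3n · (-103/n + O(1/n^2)) = -309 + O(1/n) → -309.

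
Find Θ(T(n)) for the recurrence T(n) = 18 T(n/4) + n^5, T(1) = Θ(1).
T(n) = Θ(n^5)

log_4 18 ≈ 2.085. f(n) = n^5 dominates n^(log_4 18) since 5 > 2.085, and the regularity condition a·f(n/b) = 18·(n/4)^5 = (18/1024)·n^5 ≤ c·f(n) holds with c = 18/1024 ≈ 0.0176 < 1. So this is Case 3: T(n) = Θ(f(n)) = Θ(n^5).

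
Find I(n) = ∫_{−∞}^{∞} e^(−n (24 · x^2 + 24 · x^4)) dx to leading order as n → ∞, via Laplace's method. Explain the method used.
I(n) ~ sqrt(π/(24n))

φ(x) = 24 · x^2 + 24 · x^4 has its unique global minimum at x* = 0 (since φ'(x) = 48x + 96x^3 = 0 only at x = 0 for real x with both coefficients positive, and φ → ∞ as |x| → ∞). At x* = 0, φ(0) = 0 and φ''(0) = 48. Laplace's method then gives
  I(n) ~ sqrt(2π / (n · φ''(0))) · e^(−n φ(0)) = sqrt(2π / (48n)) = sqrt(π/(24n)).
The 24 · x^4 term contributes only at subleading order (an O(1/n) relative correction).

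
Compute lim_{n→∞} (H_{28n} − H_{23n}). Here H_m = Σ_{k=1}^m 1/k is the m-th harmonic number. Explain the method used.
lim = ln(28/23)

Euler-Maclaurin gives H_m = ln m + γ + 1/(2m) + O(1/m^2). The γ and O(1/m) terms cancel in the difference:
  H_{28n} − H_{23n} = ln(28n) − ln(23n) + O(1/n) = ln(28/23) + O(1/n).
Hence the limit is ln(28/23).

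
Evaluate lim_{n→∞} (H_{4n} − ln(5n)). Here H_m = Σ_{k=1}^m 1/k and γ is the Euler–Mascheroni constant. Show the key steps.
lim = ln(4/5) + γ

By Euler-Maclaurin, H_m = ln m + γ + O(1/m). So
  H_{4n} − ln(5n) = ln(4n) + γ − ln(5n) + O(1/n)
                       = ln(4/5) + γ + O(1/n).
Hence the limit is ln(4/5) + γ.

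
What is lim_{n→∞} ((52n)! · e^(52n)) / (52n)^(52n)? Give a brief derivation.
lim = ∞

Stirling: (52n)! ~ sqrt(2π·52n) · (52n/e)^(52n). Hence
  (52n)! · e^(52n) / (52n)^(52n) ~ sqrt(2π·52n) = sqrt(2π·52) · sqrt(n) → ∞.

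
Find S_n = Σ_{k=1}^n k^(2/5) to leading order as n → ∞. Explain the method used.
S_n ~ (5/7) · n^(7/5)

Integral comparison: Σ_{k=1}^n k^(2/5) = ∫_0^n x^(2/5) dx + O(n^(2/5)). The integral is n^(1 + 2/5) / (1 + 2/5) = n^((2+5)/5) / ((2+5)/5) = (5/7) · n^(7/5).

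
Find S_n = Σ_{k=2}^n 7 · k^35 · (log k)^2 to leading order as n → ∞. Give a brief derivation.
S_n ~ 7 · n^36 · (log n)^2 / 36

By integral comparison, S_n = ∫_1^n 7 · x^35 · (log x)^2 dx + O(n^35 · (log n)^2). For the integral, the leading term of ∫_1^n x^35 (log x)^2 dx is n^36/36 · (log n)^2 (by repeated integration by parts; each step lowers the log-exponent and produces a relatively O(1/log n) correction). Hence S_n ~ 7 · n^36 · (log n)^2 / 36.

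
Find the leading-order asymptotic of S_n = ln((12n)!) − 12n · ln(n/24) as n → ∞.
S_n ~ 12n · (ln 288 − 1) + O(ln n)

Stirling: ln((12n)!) = 12n ln(12n) − 12n + O(ln n).
  S_n = 12n ln(12n) − 12n − 12n ln(n/24) + O(ln n)
      = 12n ln(12n) − 12n ln n + 12n ln 24 − 12n + O(ln n)
      = 12n ln 12 + 12n ln 24 − 12n + O(ln n)
      = 12n (ln 288 − 1) + O(ln n).
Numerically ln(288) − 1 ≈ 4.6630.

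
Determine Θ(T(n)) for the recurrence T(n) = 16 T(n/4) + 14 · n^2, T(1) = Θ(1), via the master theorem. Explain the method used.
T(n) = Θ(n^2 log n)

log_4 16 = 2, and f(n) = 14 · n^2 = Θ(n^(log_4 16)). This is Case 2 of the master theorem: T(n) = Θ(f(n) · log n) = Θ(n^2 log n).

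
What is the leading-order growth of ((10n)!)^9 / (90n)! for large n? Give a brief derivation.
((10n)!)^9/(90n)! ~ ((2π·10n)^(8/2) / 3) · 9^(−9·10n)  →  0

Write N = 10n. Stirling: N! ~ sqrt(2π N)(N/e)^N and (9N)! ~ sqrt(2π·9N)·(9N/e)^(9N).
  (N!)^9/(9N)! ~ (2π N)^(9/2) (N/e)^(9N) / [sqrt(2π·9N) (9N/e)^(9N)]
     = (2π N)^(9/2) / sqrt(2π·9N) · (N/(9N))^(9N)
     = (2π N)^((9−1)/2) / 3 · 9^(−9N).
Since 9^9 > 1, the factor 9^(−9N) decays exponentially, so the ratio → 0. Substituting N = 10n gives the stated form.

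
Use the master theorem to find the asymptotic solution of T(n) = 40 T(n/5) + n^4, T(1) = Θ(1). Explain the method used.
T(n) = Θ(n^4)

log_5 40 ≈ 2.292. f(n) = n^4 dominates n^(log_5 40) since 4 > 2.292, and the regularity condition a·f(n/b) = 40·(n/5)^4 = (40/625)·n^4 ≤ c·f(n) holds with c = 40/625 ≈ 0.064 < 1. So this is Case 3: T(n) = Θ(f(n)) = Θ(n^4).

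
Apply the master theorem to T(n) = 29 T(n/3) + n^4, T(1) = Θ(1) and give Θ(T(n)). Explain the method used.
T(n) = Θ(n^4)

log_3 29 ≈ 3.065. f(n) = n^4 dominates n^(log_3 29) since 4 > 3.065, and the regularity condition a·f(n/b) = 29·(n/3)^4 = (29/81)·n^4 ≤ c·f(n) holds with c = 29/81 ≈ 0.358 < 1. So this is Case 3: T(n) = Θ(f(n)) = Θ(n^4).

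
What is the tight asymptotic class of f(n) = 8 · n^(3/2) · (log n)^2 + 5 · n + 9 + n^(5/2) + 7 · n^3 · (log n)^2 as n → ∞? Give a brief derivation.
f(n) ∈ Θ(n^3 · (log n)^2)

Compare the terms by growth order. For large n, n^a · (log n)^b dominates n^a' · (log n)^b' iff a > a', or (a = a' and b > b'). Ranking the 5 terms shows the dominant one is 7 · n^3 · (log n)^2. Hence f(n) ∈ Θ(n^3 · (log n)^2).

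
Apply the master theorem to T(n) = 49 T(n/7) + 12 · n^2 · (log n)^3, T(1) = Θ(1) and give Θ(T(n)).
T(n) = Θ(n^2 · (log n)^4)

Here log_7 49 = 2 and f(n) = 12 · n^2 · (log n)^3 = Θ(n^(log_7 49) · (log n)^3). This is the extended Case 2 of the master theorem (f matches the critical exponent up to log factors), giving T(n) = Θ(n^(log_7 49) · (log n)^(3+1)) = Θ(n^2 · (log n)^4).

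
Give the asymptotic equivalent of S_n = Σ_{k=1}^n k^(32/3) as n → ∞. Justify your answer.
S_n ~ (3/35) · n^(35/3)

Integral comparison: Σ_{k=1}^n k^(32/3) = ∫_0^n x^(32/3) dx + O(n^(32/3)). The integral is n^(1 + 32/3) / (1 + 32/3) = n^((32+3)/3) / ((32+3)/3) = (3/35) · n^(35/3).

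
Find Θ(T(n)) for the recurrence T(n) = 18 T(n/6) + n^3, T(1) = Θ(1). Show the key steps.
T(n) = Θ(n^3)

log_6 18 ≈ 1.613. f(n) = n^3 dominates n^(log_6 18) since 3 > 1.613, and the regularity condition a·f(n/b) = 18·(n/6)^3 = (18/216)·n^3 ≤ c·f(n) holds with c = 18/216 ≈ 0.0833 < 1. So this is Case 3: T(n) = Θ(f(n)) = Θ(n^3).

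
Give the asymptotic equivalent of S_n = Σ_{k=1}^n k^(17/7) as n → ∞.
S_n ~ (7/24) · n^(24/7)

Integral comparison: Σ_{k=1}^n k^(17/7) = ∫_0^n x^(17/7) dx + O(n^(17/7)). The integral is n^(1 + 17/7) / (1 + 17/7) = n^((17+7)/7) / ((17+7)/7) = (7/24) · n^(24/7).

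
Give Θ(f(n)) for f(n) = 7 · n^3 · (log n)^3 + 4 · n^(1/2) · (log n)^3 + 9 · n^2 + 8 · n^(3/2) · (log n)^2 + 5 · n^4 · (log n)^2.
f(n) ∈ Θ(n^4 · (log n)^2)

Compare the terms by growth order. For large n, n^a · (log n)^b dominates n^a' · (log n)^b' iff a > a', or (a = a' and b > b'). Ranking the 5 terms shows the dominant one is 5 · n^4 · (log n)^2. Hence f(n) ∈ Θ(n^4 · (log n)^2).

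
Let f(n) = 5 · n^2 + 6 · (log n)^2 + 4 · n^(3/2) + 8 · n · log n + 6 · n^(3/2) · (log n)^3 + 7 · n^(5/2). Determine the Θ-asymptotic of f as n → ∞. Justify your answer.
f(n) ∈ Θ(n^(5/2))

Compare the terms by growth order. For large n, n^a · (log n)^b dominates n^a' · (log n)^b' iff a > a', or (a = a' and b > b'). Ranking the 6 terms shows the dominant one is 7 · n^(5/2). Hence f(n) ∈ Θ(n^(5/2)).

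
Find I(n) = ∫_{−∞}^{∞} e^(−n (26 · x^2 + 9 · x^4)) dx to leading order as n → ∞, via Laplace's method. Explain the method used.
I(n) ~ sqrt(π/(26n))

φ(x) = 26 · x^2 + 9 · x^4 has its unique global minimum at x* = 0 (since φ'(x) = 52x + 36x^3 = 0 only at x = 0 for real x with both coefficients positive, and φ → ∞ as |x| → ∞). At x* = 0, φ(0) = 0 and φ''(0) = 52. Laplace's method then gives
  I(n) ~ sqrt(2π / (n · φ''(0))) · e^(−n φ(0)) = sqrt(2π / (52n)) = sqrt(π/(26n)).
The 9 · x^4 term contributes only at subleading order (an O(1/n) relative correction).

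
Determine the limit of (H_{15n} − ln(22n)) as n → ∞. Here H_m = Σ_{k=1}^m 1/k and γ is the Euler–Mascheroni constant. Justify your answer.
lim = ln(15/22) + γ

By Euler-Maclaurin, H_m = ln m + γ + O(1/m). So
  H_{15n} − ln(22n) = ln(15n) + γ − ln(22n) + O(1/n)
                       = ln(15/22) + γ + O(1/n).
Hence the limit is ln(15/22) + γ.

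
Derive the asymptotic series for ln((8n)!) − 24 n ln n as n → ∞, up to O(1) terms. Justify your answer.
ln((8n)!) − 24 n ln n = −16 n ln n + 8(ln 8 − 1) n + (1/2) ln(2π·8n) + O(1/n)

Stirling: ln((8n)!) = 8n ln(8n) − 8n + (1/2) ln(2π·8n) + O(1/n).
Expand 8n ln(8n) = 8n (ln n + ln 8) = 8n ln n + 8n ln 8.
Subtract 24n ln n: leading term is (8 − 24) n ln n = −16 n ln n. The next term is 8n ln 8 − 8n = 8(ln 8 − 1) n. Then the (1/2) ln(2π·8n) correction.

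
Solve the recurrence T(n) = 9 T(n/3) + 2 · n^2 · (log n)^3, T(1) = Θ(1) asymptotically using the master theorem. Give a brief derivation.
T(n) = Θ(n^2 · (log n)^4)

Here log_3 9 = 2 and f(n) = 2 · n^2 · (log n)^3 = Θ(n^(log_3 9) · (log n)^3). This is the extended Case 2 of the master theorem (f matches the critical exponent up to log factors), giving T(n) = Θ(n^(log_3 9) · (log n)^(3+1)) = Θ(n^2 · (log n)^4).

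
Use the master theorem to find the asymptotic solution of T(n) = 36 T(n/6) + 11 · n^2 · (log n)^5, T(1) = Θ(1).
T(n) = Θ(n^2 · (log n)^6)

Here log_6 36 = 2 and f(n) = 11 · n^2 · (log n)^5 = Θ(n^(log_6 36) · (log n)^5). This is the extended Case 2 of the master theorem (f matches the critical exponent up to log factors), giving T(n) = Θ(n^(log_6 36) · (log n)^(5+1)) = Θ(n^2 · (log n)^6).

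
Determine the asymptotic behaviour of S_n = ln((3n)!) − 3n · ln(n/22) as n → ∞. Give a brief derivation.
S_n ~ 3n · (ln 66 − 1) + O(ln n)

Stirling: ln((3n)!) = 3n ln(3n) − 3n + O(ln n).
  S_n = 3n ln(3n) − 3n − 3n ln(n/22) + O(ln n)
      = 3n ln(3n) − 3n ln n + 3n ln 22 − 3n + O(ln n)
      = 3n ln 3 + 3n ln 22 − 3n + O(ln n)
      = 3n (ln 66 − 1) + O(ln n).
Numerically ln(66) − 1 ≈ 3.1897.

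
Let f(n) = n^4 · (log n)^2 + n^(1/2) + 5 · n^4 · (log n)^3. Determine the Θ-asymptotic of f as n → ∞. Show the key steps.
f(n) ∈ Θ(n^4 · (log n)^3)

Compare the terms by growth order. For large n, n^a · (log n)^b dominates n^a' · (log n)^b' iff a > a', or (a = a' and b > b'). Ranking the 3 terms shows the dominant one is 5 · n^4 · (log n)^3. Hence f(n) ∈ Θ(n^4 · (log n)^3).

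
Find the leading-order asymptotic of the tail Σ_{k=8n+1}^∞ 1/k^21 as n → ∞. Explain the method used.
Σ_{k>8n} 1/k^21 ~ 1/(20 · (8n)^20)

Compare to the integral: ∫_{8n}^∞ x^(−21) dx = [−x^(−20)/20]_{8n}^∞ = 1/((21−1)·(8n)^20). Euler-Maclaurin then gives
  Σ_{k>8n} 1/k^21 = ∫_{8n}^∞ dx/x^21 − 1/(2·(8n)^21) + O(1/(8n)^22).
(Equivalently this is ζ(21) − Σ_{k≤8n} 1/k^21.)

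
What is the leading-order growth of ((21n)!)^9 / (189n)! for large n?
((21n)!)^9/(189n)! ~ ((2π·21n)^(8/2) / 3) · 9^(−9·21n)  →  0

Write N = 21n. Stirling: N! ~ sqrt(2π N)(N/e)^N and (9N)! ~ sqrt(2π·9N)·(9N/e)^(9N).
  (N!)^9/(9N)! ~ (2π N)^(9/2) (N/e)^(9N) / [sqrt(2π·9N) (9N/e)^(9N)]
     = (2π N)^(9/2) / sqrt(2π·9N) · (N/(9N))^(9N)
     = (2π N)^((9−1)/2) / 3 · 9^(−9N).
Since 9^9 > 1, the factor 9^(−9N) decays exponentially, so the ratio → 0. Substituting N = 21n gives the stated form.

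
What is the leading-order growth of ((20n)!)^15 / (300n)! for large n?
((20n)!)^15/(300n)! ~ ((2π·20n)^(14/2) / sqrt(15)) · 15^(−15·20n)  →  0

Write N = 20n. Stirling: N! ~ sqrt(2π N)(N/e)^N and (15N)! ~ sqrt(2π·15N)·(15N/e)^(15N).
  (N!)^15/(15N)! ~ (2π N)^(15/2) (N/e)^(15N) / [sqrt(2π·15N) (15N/e)^(15N)]
     = (2π N)^(15/2) / sqrt(2π·15N) · (N/(15N))^(15N)
     = (2π N)^((15−1)/2) / sqrt(15) · 15^(−15N).
Since 15^15 > 1, the factor 15^(−15N) decays exponentially, so the ratio → 0. Substituting N = 20n gives the stated form.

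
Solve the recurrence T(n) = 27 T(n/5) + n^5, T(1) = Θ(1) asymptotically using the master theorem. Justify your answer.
T(n) = Θ(n^5)

log_5 27 ≈ 2.048. f(n) = n^5 dominates n^(log_5 27) since 5 > 2.048, and the regularity condition a·f(n/b) = 27·(n/5)^5 = (27/3125)·n^5 ≤ c·f(n) holds with c = 27/3125 ≈ 0.00864 < 1. So this is Case 3: T(n) = Θ(f(n)) = Θ(n^5).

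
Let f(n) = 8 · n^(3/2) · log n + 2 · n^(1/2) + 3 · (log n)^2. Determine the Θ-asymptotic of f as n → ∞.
f(n) ∈ Θ(n^(3/2) · log n)

Compare the terms by growth order. For large n, n^a · (log n)^b dominates n^a' · (log n)^b' iff a > a', or (a = a' and b > b'). Ranking the 3 terms shows the dominant one is 8 · n^(3/2) · log n. Hence f(n) ∈ Θ(n^(3/2) · log n).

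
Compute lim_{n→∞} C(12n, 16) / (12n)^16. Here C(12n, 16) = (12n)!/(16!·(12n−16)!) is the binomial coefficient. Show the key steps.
lim = 1/16! = 1/20922789888000

With N = 12n → ∞: C(N, 16) / N^16 = [N(N−1)…(N−15)] / (16! · N^16) = (1/16!) · 1 · (1 − 1/(12n)) · … · (1 − 15/(12n)). Each factor → 1 as N → ∞, so the limit is 1/16! = 1/20922789888000.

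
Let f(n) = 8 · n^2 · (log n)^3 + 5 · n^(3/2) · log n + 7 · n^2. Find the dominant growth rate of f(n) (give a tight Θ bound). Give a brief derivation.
f(n) ∈ Θ(n^2 · (log n)^3)

Compare the terms by growth order. For large n, n^a · (log n)^b dominates n^a' · (log n)^b' iff a > a', or (a = a' and b > b'). Ranking the 3 terms shows the dominant one is 8 · n^2 · (log n)^3. Hence f(n) ∈ Θ(n^2 · (log n)^3).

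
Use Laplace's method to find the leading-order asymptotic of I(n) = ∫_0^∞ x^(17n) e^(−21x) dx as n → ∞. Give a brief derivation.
I(n) ~ (sqrt(2π·17n) / 21) · (17n/(21e))^(17n)

Write the integrand as exp(17n ln x − 21x) and set f(x) = 17n ln x − 21x. Then f'(x) = 17n/x − 21 = 0 at x* = 17n/21, and f''(x*) = −17n/x*^2 = −21^2/(17n). Laplace's method (interior maximum) gives
  I(n) ~ e^(f(x*)) · sqrt(2π / |f''(x*)|)
        = exp(17n ln(17n/21) − 17n) · sqrt(2π · 17n / 21^2)
        = (17n/21)^(17n) e^(−17n) · sqrt(2π·17n) / 21
        = (sqrt(2π·17n) / 21) · (17n/(21e))^(17n).
This matches Γ(17n+1)/21^(17n+1) with Stirling applied to Γ.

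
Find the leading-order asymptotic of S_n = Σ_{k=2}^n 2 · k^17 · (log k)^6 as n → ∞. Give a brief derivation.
S_n ~ n^18 · (log n)^6 / 9

By integral comparison, S_n = ∫_1^n 2 · x^17 · (log x)^6 dx + O(n^17 · (log n)^6). For the integral, the leading term of ∫_1^n x^17 (log x)^6 dx is n^18/18 · (log n)^6 (by repeated integration by parts; each step lowers the log-exponent and produces a relatively O(1/log n) correction). Hence S_n ~ n^18 · (log n)^6 / 9.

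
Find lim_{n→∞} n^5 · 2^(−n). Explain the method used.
lim = 0

Exponentials with base > 1 dominate every fixed polynomial: for any fixed c, n^c / 2^n → 0 as n → ∞ (e.g. by the ratio test, or by writing 2^n = e^(n ln 2) and noting e^(n ln 2) / n^c → ∞). Hence n^5 · 2^(−n) = n^5 / 2^n → 0.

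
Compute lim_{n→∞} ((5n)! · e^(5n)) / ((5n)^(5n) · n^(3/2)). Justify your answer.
lim = 0

Stirling: (5n)! ~ sqrt(2π·5n) · (5n/e)^(5n). Hence
  (5n)! · e^(5n) / (5n)^(5n) ~ sqrt(2π·5n).
Dividing by n^(3/2): sqrt(2π·5n) / n^(3/2) = sqrt(2π·5) · n^((1−3)/2), so the expression behaves like sqrt(2π·5) · n^((1−3)/2) → 0.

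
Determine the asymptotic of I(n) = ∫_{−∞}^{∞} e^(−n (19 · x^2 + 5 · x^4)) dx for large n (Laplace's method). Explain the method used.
I(n) ~ sqrt(π/(19n))

φ(x) = 19 · x^2 + 5 · x^4 has its unique global minimum at x* = 0 (since φ'(x) = 38x + 20x^3 = 0 only at x = 0 for real x with both coefficients positive, and φ → ∞ as |x| → ∞). At x* = 0, φ(0) = 0 and φ''(0) = 38. Laplace's method then gives
  I(n) ~ sqrt(2π / (n · φ''(0))) · e^(−n φ(0)) = sqrt(2π / (38n)) = sqrt(π/(19n)).
The 5 · x^4 term contributes only at subleading order (an O(1/n) relative correction).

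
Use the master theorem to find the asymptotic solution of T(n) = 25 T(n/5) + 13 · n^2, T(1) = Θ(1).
T(n) = Θ(n^2 log n)

log_5 25 = 2, and f(n) = 13 · n^2 = Θ(n^(log_5 25)). This is Case 2 of the master theorem: T(n) = Θ(f(n) · log n) = Θ(n^2 log n).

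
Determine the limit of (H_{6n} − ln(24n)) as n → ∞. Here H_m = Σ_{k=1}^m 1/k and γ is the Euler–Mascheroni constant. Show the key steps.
lim = −ln 4 + γ

By Euler-Maclaurin, H_m = ln m + γ + O(1/m). So
  H_{6n} − ln(24n) = ln(6n) + γ − ln(24n) + O(1/n)
                       = ln(6/24) + γ + O(1/n).
Hence the limit is ln(6/24) + γ (= −ln 4).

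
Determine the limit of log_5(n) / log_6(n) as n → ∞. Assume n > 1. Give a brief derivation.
lim = ln(6) / ln(5) = log_5(6)

Change of base: log_5(n) = ln n / ln 5 and log_6(n) = ln n / ln 6. The ratio is (ln n / ln 5) · (ln 6 / ln n) = ln 6 / ln 5, a constant independent of n. So the limit is ln 6 / ln 5 = log_5(6).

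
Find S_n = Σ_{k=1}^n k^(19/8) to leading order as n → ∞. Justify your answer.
S_n ~ (8/27) · n^(27/8)

Integral comparison: Σ_{k=1}^n k^(19/8) = ∫_0^n x^(19/8) dx + O(n^(19/8)). The integral is n^(1 + 19/8) / (1 + 19/8) = n^((19+8)/8) / ((19+8)/8) = (8/27) · n^(27/8).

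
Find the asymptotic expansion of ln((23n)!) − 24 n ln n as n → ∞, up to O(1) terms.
ln((23n)!) − 24 n ln n = −n ln n + 23(ln 23 − 1) n + (1/2) ln(2π·23n) + O(1/n)

Stirling: ln((23n)!) = 23n ln(23n) − 23n + (1/2) ln(2π·23n) + O(1/n).
Expand 23n ln(23n) = 23n (ln n + ln 23) = 23n ln n + 23n ln 23.
Subtract 24n ln n: leading term is (23 − 24) n ln n = −n ln n. The next term is 23n ln 23 − 23n = 23(ln 23 − 1) n. Then the (1/2) ln(2π·23n) correction.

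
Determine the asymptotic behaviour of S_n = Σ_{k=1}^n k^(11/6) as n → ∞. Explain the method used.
S_n ~ (6/17) · n^(17/6)

Integral comparison: Σ_{k=1}^n k^(11/6) = ∫_0^n x^(11/6) dx + O(n^(11/6)). The integral is n^(1 + 11/6) / (1 + 11/6) = n^((11+6)/6) / ((11+6)/6) = (6/17) · n^(17/6).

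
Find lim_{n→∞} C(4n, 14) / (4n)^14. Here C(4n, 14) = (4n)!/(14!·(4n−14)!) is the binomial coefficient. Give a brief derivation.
lim = 1/14! = 1/87178291200

With N = 4n → ∞: C(N, 14) / N^14 = [N(N−1)…(N−13)] / (14! · N^14) = (1/14!) · 1 · (1 − 1/(4n)) · … · (1 − 13/(4n)). Each factor → 1 as N → ∞, so the limit is 1/14! = 1/87178291200.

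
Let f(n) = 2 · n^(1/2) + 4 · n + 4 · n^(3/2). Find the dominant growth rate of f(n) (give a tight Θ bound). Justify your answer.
f(n) ∈ Θ(n^(3/2))

Compare the terms by growth order. For large n, n^a · (log n)^b dominates n^a' · (log n)^b' iff a > a', or (a = a' and b > b'). Ranking the 3 terms shows the dominant one is 4 · n^(3/2). Hence f(n) ∈ Θ(n^(3/2)).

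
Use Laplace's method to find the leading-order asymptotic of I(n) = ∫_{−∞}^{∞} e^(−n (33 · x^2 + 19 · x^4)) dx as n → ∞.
I(n) ~ sqrt(π/(33n))

φ(x) = 33 · x^2 + 19 · x^4 has its unique global minimum at x* = 0 (since φ'(x) = 66x + 76x^3 = 0 only at x = 0 for real x with both coefficients positive, and φ → ∞ as |x| → ∞). At x* = 0, φ(0) = 0 and φ''(0) = 66. Laplace's method then gives
  I(n) ~ sqrt(2π / (n · φ''(0))) · e^(−n φ(0)) = sqrt(2π / (66n)) = sqrt(π/(33n)).
The 19 · x^4 term contributes only at subleading order (an O(1/n) relative correction).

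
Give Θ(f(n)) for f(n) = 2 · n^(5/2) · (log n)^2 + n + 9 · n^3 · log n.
f(n) ∈ Θ(n^3 · log n)

Compare the terms by growth order. For large n, n^a · (log n)^b dominates n^a' · (log n)^b' iff a > a', or (a = a' and b > b'). Ranking the 3 terms shows the dominant one is 9 · n^3 · log n. Hence f(n) ∈ Θ(n^3 · log n).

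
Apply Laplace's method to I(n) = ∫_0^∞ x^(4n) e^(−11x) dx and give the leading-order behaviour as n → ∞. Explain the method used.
I(n) ~ (sqrt(2π·4n) / 11) · (4n/(11e))^(4n)

Write the integrand as exp(4n ln x − 11x) and set f(x) = 4n ln x − 11x. Then f'(x) = 4n/x − 11 = 0 at x* = 4n/11, and f''(x*) = −4n/x*^2 = −11^2/(4n). Laplace's method (interior maximum) gives
  I(n) ~ e^(f(x*)) · sqrt(2π / |f''(x*)|)
        = exp(4n ln(4n/11) − 4n) · sqrt(2π · 4n / 11^2)
        = (4n/11)^(4n) e^(−4n) · sqrt(2π·4n) / 11
        = (sqrt(2π·4n) / 11) · (4n/(11e))^(4n).
This matches Γ(4n+1)/11^(4n+1) with Stirling applied to Γ.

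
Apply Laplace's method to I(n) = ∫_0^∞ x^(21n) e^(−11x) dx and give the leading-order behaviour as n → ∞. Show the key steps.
I(n) ~ (sqrt(2π·21n) / 11) · (21n/(11e))^(21n)

Write the integrand as exp(21n ln x − 11x) and set f(x) = 21n ln x − 11x. Then f'(x) = 21n/x − 11 = 0 at x* = 21n/11, and f''(x*) = −21n/x*^2 = −11^2/(21n). Laplace's method (interior maximum) gives
  I(n) ~ e^(f(x*)) · sqrt(2π / |f''(x*)|)
        = exp(21n ln(21n/11) − 21n) · sqrt(2π · 21n / 11^2)
        = (21n/11)^(21n) e^(−21n) · sqrt(2π·21n) / 11
        = (sqrt(2π·21n) / 11) · (21n/(11e))^(21n).
This matches Γ(21n+1)/11^(21n+1) with Stirling applied to Γ.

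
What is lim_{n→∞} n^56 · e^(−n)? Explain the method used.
lim = 0

Exponentials with base > 1 dominate every fixed polynomial: for any fixed c, n^c / e^n → 0 as n → ∞ (e.g. by the ratio test, or since e^n grows faster than any power of n). Hence n^56 · e^(−n) = n^56 / e^n → 0.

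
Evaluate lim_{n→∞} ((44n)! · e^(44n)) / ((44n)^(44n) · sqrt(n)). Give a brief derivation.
lim = sqrt(2π·44)

Stirling: (44n)! ~ sqrt(2π·44n) · (44n/e)^(44n). Hence
  (44n)! · e^(44n) / (44n)^(44n) ~ sqrt(2π·44n).
Dividing by sqrt(n): sqrt(2π·44n) / sqrt(n) = sqrt(2π·44) · n^((1−1)/2), so the limit is sqrt(2π·44).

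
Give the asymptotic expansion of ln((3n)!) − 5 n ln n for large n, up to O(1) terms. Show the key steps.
ln((3n)!) − 5 n ln n = −2 n ln n + 3(ln 3 − 1) n + (1/2) ln(2π·3n) + O(1/n)

Stirling: ln((3n)!) = 3n ln(3n) − 3n + (1/2) ln(2π·3n) + O(1/n).
Expand 3n ln(3n) = 3n (ln n + ln 3) = 3n ln n + 3n ln 3.
Subtract 5n ln n: leading term is (3 − 5) n ln n = −2 n ln n. The next term is 3n ln 3 − 3n = 3(ln 3 − 1) n. Then the (1/2) ln(2π·3n) correction.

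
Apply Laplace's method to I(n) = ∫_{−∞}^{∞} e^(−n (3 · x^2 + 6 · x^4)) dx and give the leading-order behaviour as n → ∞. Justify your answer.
I(n) ~ sqrt(π/(3n))

φ(x) = 3 · x^2 + 6 · x^4 has its unique global minimum at x* = 0 (since φ'(x) = 6x + 24x^3 = 0 only at x = 0 for real x with both coefficients positive, and φ → ∞ as |x| → ∞). At x* = 0, φ(0) = 0 and φ''(0) = 6. Laplace's method then gives
  I(n) ~ sqrt(2π / (n · φ''(0))) · e^(−n φ(0)) = sqrt(2π / (6n)) = sqrt(π/(3n)).
The 6 · x^4 term contributes only at subleading order (an O(1/n) relative correction).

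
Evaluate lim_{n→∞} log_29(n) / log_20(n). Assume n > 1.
lim = ln(20) / ln(29) = log_29(20)

Change of base: log_29(n) = ln n / ln 29 and log_20(n) = ln n / ln 20. The ratio is (ln n / ln 29) · (ln 20 / ln n) = ln 20 / ln 29, a constant independent of n. So the limit is ln 20 / ln 29 = log_29(20).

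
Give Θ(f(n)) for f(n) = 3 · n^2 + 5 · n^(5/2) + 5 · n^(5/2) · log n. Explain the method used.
f(n) ∈ Θ(n^(5/2) · log n)

Compare the terms by growth order. For large n, n^a · (log n)^b dominates n^a' · (log n)^b' iff a > a', or (a = a' and b > b'). Ranking the 3 terms shows the dominant one is 5 · n^(5/2) · log n. Hence f(n) ∈ Θ(n^(5/2) · log n).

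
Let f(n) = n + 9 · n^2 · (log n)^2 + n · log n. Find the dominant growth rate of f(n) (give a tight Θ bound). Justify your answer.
f(n) ∈ Θ(n^2 · (log n)^2)

Compare the terms by growth order. For large n, n^a · (log n)^b dominates n^a' · (log n)^b' iff a > a', or (a = a' and b > b'). Ranking the 3 terms shows the dominant one is 9 · n^2 · (log n)^2. Hence f(n) ∈ Θ(n^2 · (log n)^2).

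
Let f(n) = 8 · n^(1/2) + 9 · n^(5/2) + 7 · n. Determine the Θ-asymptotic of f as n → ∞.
f(n) ∈ Θ(n^(5/2))

Compare the terms by growth order. For large n, n^a · (log n)^b dominates n^a' · (log n)^b' iff a > a', or (a = a' and b > b'). Ranking the 3 terms shows the dominant one is 9 · n^(5/2). Hence f(n) ∈ Θ(n^(5/2)).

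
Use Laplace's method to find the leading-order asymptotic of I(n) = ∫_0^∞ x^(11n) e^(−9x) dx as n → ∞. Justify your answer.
I(n) ~ (sqrt(2π·11n) / 9) · (11n/(9e))^(11n)

Write the integrand as exp(11n ln x − 9x) and set f(x) = 11n ln x − 9x. Then f'(x) = 11n/x − 9 = 0 at x* = 11n/9, and f''(x*) = −11n/x*^2 = −9^2/(11n). Laplace's method (interior maximum) gives
  I(n) ~ e^(f(x*)) · sqrt(2π / |f''(x*)|)
        = exp(11n ln(11n/9) − 11n) · sqrt(2π · 11n / 9^2)
        = (11n/9)^(11n) e^(−11n) · sqrt(2π·11n) / 9
        = (sqrt(2π·11n) / 9) · (11n/(9e))^(11n).
This matches Γ(11n+1)/9^(11n+1) with Stirling applied to Γ.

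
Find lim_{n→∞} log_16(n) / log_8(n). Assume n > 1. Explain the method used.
lim = ln(8) / ln(16) = log_16(8)

Change of base: log_16(n) = ln n / ln 16 and log_8(n) = ln n / ln 8. The ratio is (ln n / ln 16) · (ln 8 / ln n) = ln 8 / ln 16, a constant independent of n. So the limit is ln 8 / ln 16 = log_16(8).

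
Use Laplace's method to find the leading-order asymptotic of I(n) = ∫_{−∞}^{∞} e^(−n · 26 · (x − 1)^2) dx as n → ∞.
I(n) = sqrt(π/(26n))

Here φ(x) = 26 · (x − 1)^2 has its unique minimum at x* = 1 with φ(x*) = 0 and φ''(x*) = 52. Laplace's method gives
  I(n) ~ e^(−n φ(x*)) · sqrt(2π / (n · φ''(x*))) = sqrt(2π / (52n)) = sqrt(π/(26n)).
This is exact: substituting u = (x − 1)·sqrt(26n) gives I(n) = (1/sqrt(26n)) ∫_{−∞}^{∞} e^(−u^2) du = sqrt(π/(26n)).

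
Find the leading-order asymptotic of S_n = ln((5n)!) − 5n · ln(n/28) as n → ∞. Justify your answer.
S_n ~ 5n · (ln 140 − 1) + O(ln n)

Stirling: ln((5n)!) = 5n ln(5n) − 5n + O(ln n).
  S_n = 5n ln(5n) − 5n − 5n ln(n/28) + O(ln n)
      = 5n ln(5n) − 5n ln n + 5n ln 28 − 5n + O(ln n)
      = 5n ln 5 + 5n ln 28 − 5n + O(ln n)
      = 5n (ln 140 − 1) + O(ln n).
Numerically ln(140) − 1 ≈ 3.9416.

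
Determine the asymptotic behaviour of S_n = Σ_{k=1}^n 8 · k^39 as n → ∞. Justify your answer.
S_n ~ n^40 / 5

By integral comparison (Euler-Maclaurin), Σ_{k=1}^n 8 · k^39 = 8 · ∫_0^n x^39 dx + O(n^39) = 8 · n^40/40 = n^40 / 5 + O(n^39). (Equivalently, Faulhaber's formula gives the same leading term.)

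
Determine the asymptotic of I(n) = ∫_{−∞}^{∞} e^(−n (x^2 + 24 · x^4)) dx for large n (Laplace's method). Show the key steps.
I(n) ~ sqrt(π/n)

φ(x) = x^2 + 24 · x^4 has its unique global minimum at x* = 0 (since φ'(x) = 2x + 96x^3 = 0 only at x = 0 for real x with both coefficients positive, and φ → ∞ as |x| → ∞). At x* = 0, φ(0) = 0 and φ''(0) = 2. Laplace's method then gives
  I(n) ~ sqrt(2π / (n · φ''(0))) · e^(−n φ(0)) = sqrt(2π / (2n)) = sqrt(π/n).
The 24 · x^4 term contributes only at subleading order (an O(1/n) relative correction).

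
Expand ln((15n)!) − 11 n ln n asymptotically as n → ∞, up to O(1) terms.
ln((15n)!) − 11 n ln n = 4 n ln n + 15(ln 15 − 1) n + (1/2) ln(2π·15n) + O(1/n)

Stirling: ln((15n)!) = 15n ln(15n) − 15n + (1/2) ln(2π·15n) + O(1/n).
Expand 15n ln(15n) = 15n (ln n + ln 15) = 15n ln n + 15n ln 15.
Subtract 11n ln n: leading term is (15 − 11) n ln n = 4 n ln n. The next term is 15n ln 15 − 15n = 15(ln 15 − 1) n. Then the (1/2) ln(2π·15n) correction.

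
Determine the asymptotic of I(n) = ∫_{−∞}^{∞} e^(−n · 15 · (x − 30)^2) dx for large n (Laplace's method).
I(n) = sqrt(π/(15n))

Here φ(x) = 15 · (x − 30)^2 has its unique minimum at x* = 30 with φ(x*) = 0 and φ''(x*) = 30. Laplace's method gives
  I(n) ~ e^(−n φ(x*)) · sqrt(2π / (n · φ''(x*))) = sqrt(2π / (30n)) = sqrt(π/(15n)).
This is exact: substituting u = (x − 30)·sqrt(15n) gives I(n) = (1/sqrt(15n)) ∫_{−∞}^{∞} e^(−u^2) du = sqrt(π/(15n)).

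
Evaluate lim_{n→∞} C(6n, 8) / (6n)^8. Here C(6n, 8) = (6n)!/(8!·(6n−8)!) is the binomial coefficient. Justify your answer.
lim = 1/8! = 1/40320

With N = 6n → ∞: C(N, 8) / N^8 = [N(N−1)…(N−7)] / (8! · N^8) = (1/8!) · 1 · (1 − 1/(6n)) · … · (1 − 7/(6n)). Each factor → 1 as N → ∞, so the limit is 1/8! = 1/40320.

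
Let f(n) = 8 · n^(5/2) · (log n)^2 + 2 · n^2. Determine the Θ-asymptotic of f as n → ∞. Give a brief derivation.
f(n) ∈ Θ(n^(5/2) · (log n)^2)

Compare the terms by growth order. For large n, n^a · (log n)^b dominates n^a' · (log n)^b' iff a > a', or (a = a' and b > b'). Ranking the 2 terms shows the dominant one is 8 · n^(5/2) · (log n)^2. Hence f(n) ∈ Θ(n^(5/2) · (log n)^2).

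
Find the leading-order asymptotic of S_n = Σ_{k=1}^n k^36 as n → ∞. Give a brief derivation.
S_n ~ n^37 / 37

By integral comparison (Euler-Maclaurin), Σ_{k=1}^n k^36 = ∫_0^n x^36 dx + O(n^36) = n^37/37 + O(n^36). (Equivalently, Faulhaber's formula gives the same leading term.)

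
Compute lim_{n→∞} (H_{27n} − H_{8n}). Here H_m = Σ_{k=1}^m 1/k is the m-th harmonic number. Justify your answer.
lim = ln(27/8)

Euler-Maclaurin gives H_m = ln m + γ + 1/(2m) + O(1/m^2). The γ and O(1/m) terms cancel in the difference:
  H_{27n} − H_{8n} = ln(27n) − ln(8n) + O(1/n) = ln(27/8) + O(1/n).
Hence the limit is ln(27/8).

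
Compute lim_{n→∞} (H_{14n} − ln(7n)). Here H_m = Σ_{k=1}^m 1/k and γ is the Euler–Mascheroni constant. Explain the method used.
lim = ln 2 + γ

By Euler-Maclaurin, H_m = ln m + γ + O(1/m). So
  H_{14n} − ln(7n) = ln(14n) + γ − ln(7n) + O(1/n)
                       = ln(14/7) + γ + O(1/n).
Hence the limit is ln(14/7) + γ (= ln 2).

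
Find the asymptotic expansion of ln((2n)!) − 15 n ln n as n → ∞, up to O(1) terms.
ln((2n)!) − 15 n ln n = −13 n ln n + 2(ln 2 − 1) n + (1/2) ln(2π·2n) + O(1/n)

Stirling: ln((2n)!) = 2n ln(2n) − 2n + (1/2) ln(2π·2n) + O(1/n).
Expand 2n ln(2n) = 2n (ln n + ln 2) = 2n ln n + 2n ln 2.
Subtract 15n ln n: leading term is (2 − 15) n ln n = −13 n ln n. The next term is 2n ln 2 − 2n = 2(ln 2 − 1) n. Then the (1/2) ln(2π·2n) correction.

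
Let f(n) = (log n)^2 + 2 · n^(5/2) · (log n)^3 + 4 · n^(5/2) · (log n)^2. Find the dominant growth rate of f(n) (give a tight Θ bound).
f(n) ∈ Θ(n^(5/2) · (log n)^3)

Compare the terms by growth order. For large n, n^a · (log n)^b dominates n^a' · (log n)^b' iff a > a', or (a = a' and b > b'). Ranking the 3 terms shows the dominant one is 2 · n^(5/2) · (log n)^3. Hence f(n) ∈ Θ(n^(5/2) · (log n)^3).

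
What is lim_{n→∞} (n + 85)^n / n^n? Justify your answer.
lim = e^85

Rewrite as (1 + 85/n)^(n). By the standard limit (1 + x/n)^n → e^x, we have (1 + 85/n)^n → e^85, and raising to the 1st power gives e^85.
More precisely, ln[(1 + 85/n)^(n)] = n · ln(1 + 85/n) = n · (85/n + O(1/n^2)) = 85 + O(1/n) → 85.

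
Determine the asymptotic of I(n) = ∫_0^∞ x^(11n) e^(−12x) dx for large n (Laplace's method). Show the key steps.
I(n) ~ (sqrt(2π·11n) / 12) · (11n/(12e))^(11n)

Write the integrand as exp(11n ln x − 12x) and set f(x) = 11n ln x − 12x. Then f'(x) = 11n/x − 12 = 0 at x* = 11n/12, and f''(x*) = −11n/x*^2 = −12^2/(11n). Laplace's method (interior maximum) gives
  I(n) ~ e^(f(x*)) · sqrt(2π / |f''(x*)|)
        = exp(11n ln(11n/12) − 11n) · sqrt(2π · 11n / 12^2)
        = (11n/12)^(11n) e^(−11n) · sqrt(2π·11n) / 12
        = (sqrt(2π·11n) / 12) · (11n/(12e))^(11n).
This matches Γ(11n+1)/12^(11n+1) with Stirling applied to Γ.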